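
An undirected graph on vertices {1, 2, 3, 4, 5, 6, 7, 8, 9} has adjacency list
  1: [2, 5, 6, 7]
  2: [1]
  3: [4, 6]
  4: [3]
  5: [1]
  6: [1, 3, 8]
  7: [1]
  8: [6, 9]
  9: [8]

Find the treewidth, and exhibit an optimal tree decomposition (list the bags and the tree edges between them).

Each bag holds 2 vertices, so the decomposition has width 1, which upper-bounds the treewidth. Since G has at least one edge (e.g. 2–1), it is not an edgeless graph, so tw(G) ≥ 1. Therefore the treewidth is 1.

Treewidth 1.
Bags: B1 = {1, 2}  B2 = {1, 5}  B3 = {1, 6}  B4 = {1, 7}  B5 = {3, 6}  B6 = {6, 8}  B7 = {3, 4}  B8 = {8, 9}
Tree: B1–B2, B2–B3, B2–B4, B3–B5, B3–B6, B5–B7, B6–B8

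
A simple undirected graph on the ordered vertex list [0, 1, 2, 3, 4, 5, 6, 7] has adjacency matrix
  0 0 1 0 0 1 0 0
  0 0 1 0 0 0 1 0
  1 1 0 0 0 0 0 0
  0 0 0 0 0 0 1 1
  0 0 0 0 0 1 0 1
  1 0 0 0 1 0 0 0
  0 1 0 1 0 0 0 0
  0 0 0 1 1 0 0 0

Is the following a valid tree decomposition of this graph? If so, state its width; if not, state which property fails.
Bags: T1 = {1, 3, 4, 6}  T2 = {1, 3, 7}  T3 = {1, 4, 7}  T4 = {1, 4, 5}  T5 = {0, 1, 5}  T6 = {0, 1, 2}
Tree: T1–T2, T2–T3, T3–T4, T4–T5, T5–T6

No — bags containing vertex 4 are not connected in the tree.

A tree decomposition must satisfy three properties: every vertex lies in some bag; for every edge, both endpoints lie together in some bag; and for every vertex, the bags containing it form a connected subtree. Here bags containing vertex 4 are not connected in the tree, so the decomposition is invalid.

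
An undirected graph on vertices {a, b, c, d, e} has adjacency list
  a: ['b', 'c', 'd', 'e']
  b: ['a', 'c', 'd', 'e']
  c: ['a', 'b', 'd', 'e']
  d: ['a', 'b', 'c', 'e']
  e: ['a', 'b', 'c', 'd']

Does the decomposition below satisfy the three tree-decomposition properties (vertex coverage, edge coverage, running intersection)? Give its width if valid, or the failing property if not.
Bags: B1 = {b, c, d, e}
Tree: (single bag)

A tree decomposition must satisfy three properties: every vertex lies in some bag; for every edge, both endpoints lie together in some bag; and for every vertex, the bags containing it form a connected subtree. Here vertex a appears in no bag, so the decomposition is invalid.

No — vertex a appears in no bag.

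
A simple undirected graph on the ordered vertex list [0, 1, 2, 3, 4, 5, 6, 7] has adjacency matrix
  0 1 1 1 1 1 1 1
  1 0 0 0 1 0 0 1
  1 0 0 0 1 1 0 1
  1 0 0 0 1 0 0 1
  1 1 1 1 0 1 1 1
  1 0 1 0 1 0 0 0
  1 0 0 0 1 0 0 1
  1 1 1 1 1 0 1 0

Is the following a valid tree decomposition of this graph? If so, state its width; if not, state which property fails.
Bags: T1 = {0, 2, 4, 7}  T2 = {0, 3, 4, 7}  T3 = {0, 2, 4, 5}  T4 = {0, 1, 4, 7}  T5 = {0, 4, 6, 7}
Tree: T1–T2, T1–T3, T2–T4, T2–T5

Yes; width 3.

Checking the three conditions: (i) the bags cover all of {0, 1, 2, 3, 4, 5, 6, 7}; (ii) for each edge, some bag contains both endpoints; (iii) the bags containing any fixed vertex form a subtree. All hold, so the decomposition is valid with width 4 − 1 = 3.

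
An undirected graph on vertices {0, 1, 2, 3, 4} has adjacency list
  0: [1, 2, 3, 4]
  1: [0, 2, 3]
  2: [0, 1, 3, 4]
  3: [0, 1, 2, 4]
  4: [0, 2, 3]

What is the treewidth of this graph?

3

A width-3 tree decomposition is:
Bags: B1 = {0, 1, 2, 3}  B2 = {0, 2, 3, 4}
Tree: B1–B2
The largest bag has 4 vertices, giving width 3; this decomposition certifies tw(G) ≤ 3. On the other hand G contains the 4-clique {0, 1, 2, 3}. A clique must lie in a single bag of any decomposition, so no decomposition can have width below 3. Therefore the treewidth is 3.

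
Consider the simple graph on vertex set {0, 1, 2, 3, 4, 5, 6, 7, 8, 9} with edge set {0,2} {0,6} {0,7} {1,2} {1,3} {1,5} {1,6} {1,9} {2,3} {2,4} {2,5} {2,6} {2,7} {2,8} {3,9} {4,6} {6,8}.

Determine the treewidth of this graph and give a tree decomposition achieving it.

Treewidth 2.
One such decomposition:
Bags: B1 = {0, 2, 6}  B2 = {2, 6, 8}  B3 = {1, 2, 6}  B4 = {0, 2, 7}  B5 = {1, 2, 3}  B6 = {1, 2, 5}  B7 = {1, 3, 9}  B8 = {2, 4, 6}
Tree: B1–B2, B2–B3, B1–B4, B3–B5, B3–B6, B5–B7, B1–B8

The largest bag has 3 vertices, giving width 2; this decomposition certifies tw(G) ≤ 2. On the other hand G contains the 3-clique {1, 3, 9}. A clique must lie in a single bag of any decomposition, so no decomposition can have width below 2. Hence tw(G) = 2 exactly.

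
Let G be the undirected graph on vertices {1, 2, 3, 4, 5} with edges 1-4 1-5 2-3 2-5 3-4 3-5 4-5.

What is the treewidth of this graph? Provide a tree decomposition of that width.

Treewidth 2.
Bags: B1 = {3, 4, 5}  B2 = {1, 4, 5}  B3 = {2, 3, 5}
Tree: B1–B2, B1–B3

Every bag has size at most 3, so the width is 3 − 1 = 2 and tw(G) ≤ 2. On the other hand G contains the 3-clique {1, 4, 5}. A clique must lie in a single bag of any decomposition, so no decomposition can have width below 2. The upper and lower bounds meet at 2, so that is the treewidth.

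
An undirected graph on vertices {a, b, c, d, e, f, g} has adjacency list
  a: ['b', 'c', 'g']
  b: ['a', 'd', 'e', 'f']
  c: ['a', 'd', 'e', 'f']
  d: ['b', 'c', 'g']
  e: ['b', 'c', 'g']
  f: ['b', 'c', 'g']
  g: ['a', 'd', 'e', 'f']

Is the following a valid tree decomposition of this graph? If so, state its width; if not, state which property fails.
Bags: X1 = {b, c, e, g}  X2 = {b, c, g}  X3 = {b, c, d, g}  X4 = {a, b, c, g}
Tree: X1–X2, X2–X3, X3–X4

No — vertex f appears in no bag.

A tree decomposition must satisfy three properties: every vertex lies in some bag; for every edge, both endpoints lie together in some bag; and for every vertex, the bags containing it form a connected subtree. Here vertex f appears in no bag, so the decomposition is invalid.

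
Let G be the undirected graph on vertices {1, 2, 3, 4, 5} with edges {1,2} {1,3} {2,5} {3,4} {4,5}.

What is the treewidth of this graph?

2

A width-2 tree decomposition is:
Bags: B1 = {1, 2, 5}  B2 = {1, 4, 5}  B3 = {1, 3, 4}
Tree: B1–B2, B2–B3
The largest bag has 3 vertices, giving width 2; this decomposition certifies tw(G) ≤ 2. The edges 1–2–5–4–3–1 form a cycle, so G is not a tree and its treewidth is at least 2. Hence tw(G) = 2 exactly.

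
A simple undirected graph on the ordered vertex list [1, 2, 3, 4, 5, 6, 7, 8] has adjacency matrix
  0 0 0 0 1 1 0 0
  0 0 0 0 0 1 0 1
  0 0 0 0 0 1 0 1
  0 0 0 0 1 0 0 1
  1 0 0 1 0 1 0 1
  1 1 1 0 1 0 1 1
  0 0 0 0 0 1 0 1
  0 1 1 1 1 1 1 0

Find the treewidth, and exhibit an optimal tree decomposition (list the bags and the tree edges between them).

Every bag has size at most 3, so the width is 3 − 1 = 2 and tw(G) ≤ 2. Conversely, {4, 5, 8} is a clique of size 3, and the vertices of any clique must share a bag in every tree decomposition; so some bag has ≥ 3 vertices and tw(G) ≥ 2. Therefore the treewidth is 2.

Treewidth 2.
Bags: B1 = {1, 5, 6}  B2 = {5, 6, 8}  B3 = {6, 7, 8}  B4 = {2, 6, 8}  B5 = {4, 5, 8}  B6 = {3, 6, 8}
Tree: B1–B2, B2–B3, B3–B4, B2–B5, B4–B6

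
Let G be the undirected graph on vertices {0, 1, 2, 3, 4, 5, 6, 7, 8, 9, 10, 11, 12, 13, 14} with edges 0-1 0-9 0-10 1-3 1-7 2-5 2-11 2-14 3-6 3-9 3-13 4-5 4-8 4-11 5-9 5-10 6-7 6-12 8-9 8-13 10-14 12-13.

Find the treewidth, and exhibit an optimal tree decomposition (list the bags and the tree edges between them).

Treewidth 3.
One such decomposition:
Bags: B1 = {1, 6, 7, 12}  B2 = {1, 3, 6, 12}  B3 = {1, 3, 12, 13}  B4 = {0, 1, 3, 13}  B5 = {0, 3, 9, 13}  B6 = {0, 8, 9, 13}  B7 = {0, 8, 9, 10}  B8 = {5, 8, 9, 10}  B9 = {4, 5, 8, 10}  B10 = {4, 5, 10, 14}  B11 = {2, 4, 5, 14}  B12 = {2, 4, 11, 14}
Tree: B1–B2, B2–B3, B3–B4, B4–B5, B5–B6, B6–B7, B7–B8, B8–B9, B9–B10, B10–B11, B11–B12

Each bag holds 4 vertices, so the decomposition has width 3, which upper-bounds the treewidth. For the lower bound: the 4 vertex sets {6,7,12}, {1}, {3}, {0,8,9,13} are disjoint, each induces a connected subgraph, and every pair is joined by at least one edge of G. Contracting each set to a single vertex therefore yields K_{4} as a minor, and since treewidth is minor-monotone, tw(G) ≥ tw(K_{4}) = 3. Hence tw(G) = 3 exactly.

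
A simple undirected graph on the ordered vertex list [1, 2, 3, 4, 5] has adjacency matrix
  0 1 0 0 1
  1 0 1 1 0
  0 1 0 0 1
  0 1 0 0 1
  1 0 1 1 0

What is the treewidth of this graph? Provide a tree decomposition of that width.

Treewidth 2.
One such decomposition:
Bags: B1 = {1, 2, 5}  B2 = {2, 4, 5}  B3 = {2, 3, 5}
Tree: B1–B2, B2–B3

Every bag has size at most 3, so the width is 3 − 1 = 2 and tw(G) ≤ 2. The edges 1–5–4–2–1 form a cycle, so G is not a tree and its treewidth is at least 2. Hence tw(G) = 2 exactly.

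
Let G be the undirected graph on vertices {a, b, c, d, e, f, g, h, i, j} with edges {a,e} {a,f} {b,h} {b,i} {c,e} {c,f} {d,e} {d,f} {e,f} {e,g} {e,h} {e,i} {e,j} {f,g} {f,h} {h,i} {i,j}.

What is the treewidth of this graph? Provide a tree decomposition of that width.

Treewidth 2.
Bags: B1 = {e, f, h}  B2 = {e, f, g}  B3 = {e, h, i}  B4 = {c, e, f}  B5 = {d, e, f}  B6 = {e, i, j}  B7 = {b, h, i}  B8 = {a, e, f}
Tree: B1–B2, B1–B3, B2–B4, B2–B5, B3–B6, B3–B7, B2–B8

The largest bag has 3 vertices, giving width 2; this decomposition certifies tw(G) ≤ 2. For the lower bound, the 3 vertices {e, i, j} are pairwise adjacent, and any tree decomposition puts a clique entirely inside one bag — forcing width ≥ 2. Combining the bounds, tw(G) = 2.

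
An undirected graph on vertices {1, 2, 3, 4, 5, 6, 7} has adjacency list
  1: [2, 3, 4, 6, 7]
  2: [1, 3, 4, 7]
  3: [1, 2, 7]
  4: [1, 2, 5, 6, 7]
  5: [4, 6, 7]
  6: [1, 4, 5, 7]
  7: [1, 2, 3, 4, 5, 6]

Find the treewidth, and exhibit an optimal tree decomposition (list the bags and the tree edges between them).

Treewidth 3.
One optimal decomposition is:
Bags: B1 = {1, 2, 4, 7}  B2 = {1, 2, 3, 7}  B3 = {1, 4, 6, 7}  B4 = {4, 5, 6, 7}
Tree: B1–B2, B1–B3, B3–B4

Each bag holds 4 vertices, so the decomposition has width 3, which upper-bounds the treewidth. Conversely, {1, 2, 3, 7} is a clique of size 4, and the vertices of any clique must share a bag in every tree decomposition; so some bag has ≥ 4 vertices and tw(G) ≥ 3. Therefore the treewidth is 3.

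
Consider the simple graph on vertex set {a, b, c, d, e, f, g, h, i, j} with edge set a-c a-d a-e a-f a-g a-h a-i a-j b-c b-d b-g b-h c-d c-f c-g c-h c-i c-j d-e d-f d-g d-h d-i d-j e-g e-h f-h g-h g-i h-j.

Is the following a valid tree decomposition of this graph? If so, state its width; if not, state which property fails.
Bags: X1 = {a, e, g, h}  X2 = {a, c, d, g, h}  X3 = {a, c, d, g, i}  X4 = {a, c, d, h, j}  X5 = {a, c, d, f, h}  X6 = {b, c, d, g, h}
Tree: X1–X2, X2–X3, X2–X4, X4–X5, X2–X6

A tree decomposition must satisfy three properties: every vertex lies in some bag; for every edge, both endpoints lie together in some bag; and for every vertex, the bags containing it form a connected subtree. Here edge (d,e) lies in no bag, so the decomposition is invalid.

No — edge (d,e) lies in no bag.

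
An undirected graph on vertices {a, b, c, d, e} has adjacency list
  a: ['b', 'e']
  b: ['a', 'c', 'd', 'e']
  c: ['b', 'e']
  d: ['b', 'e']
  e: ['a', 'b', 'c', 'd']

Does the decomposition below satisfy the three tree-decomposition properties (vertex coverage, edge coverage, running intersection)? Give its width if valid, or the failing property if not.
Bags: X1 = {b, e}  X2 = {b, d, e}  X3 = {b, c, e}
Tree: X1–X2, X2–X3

No — vertex a appears in no bag.

A tree decomposition must satisfy three properties: every vertex lies in some bag; for every edge, both endpoints lie together in some bag; and for every vertex, the bags containing it form a connected subtree. Here vertex a appears in no bag, so the decomposition is invalid.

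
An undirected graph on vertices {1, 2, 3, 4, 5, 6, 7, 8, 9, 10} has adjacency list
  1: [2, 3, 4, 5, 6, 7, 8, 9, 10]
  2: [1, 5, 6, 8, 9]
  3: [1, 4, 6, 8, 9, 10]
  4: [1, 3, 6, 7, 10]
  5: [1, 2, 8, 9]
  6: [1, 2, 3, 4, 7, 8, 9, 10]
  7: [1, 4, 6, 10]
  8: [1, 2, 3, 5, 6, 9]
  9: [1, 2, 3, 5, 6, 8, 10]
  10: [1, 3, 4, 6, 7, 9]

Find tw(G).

4

A width-4 tree decomposition is:
Bags: B1 = {1, 3, 4, 6, 10}  B2 = {1, 3, 6, 9, 10}  B3 = {1, 3, 6, 8, 9}  B4 = {1, 2, 6, 8, 9}  B5 = {1, 4, 6, 7, 10}  B6 = {1, 2, 5, 8, 9}
Tree: B1–B2, B2–B3, B3–B4, B1–B5, B4–B6
Every bag has size at most 5, so the width is 5 − 1 = 4 and tw(G) ≤ 4. For the lower bound, the 5 vertices {1, 2, 5, 8, 9} are pairwise adjacent, and any tree decomposition puts a clique entirely inside one bag — forcing width ≥ 4. Hence tw(G) = 4 exactly.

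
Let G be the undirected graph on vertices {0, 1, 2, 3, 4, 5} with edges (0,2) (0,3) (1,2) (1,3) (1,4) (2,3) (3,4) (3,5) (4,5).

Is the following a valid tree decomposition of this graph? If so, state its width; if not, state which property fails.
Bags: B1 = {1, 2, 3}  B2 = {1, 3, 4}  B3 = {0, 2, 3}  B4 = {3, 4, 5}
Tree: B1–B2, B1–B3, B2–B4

Checking the three conditions: (i) the bags cover all of {0, 1, 2, 3, 4, 5}; (ii) for each edge, some bag contains both endpoints; (iii) the bags containing any fixed vertex form a subtree. All hold, so the decomposition is valid with width 3 − 1 = 2.

Yes; width 2.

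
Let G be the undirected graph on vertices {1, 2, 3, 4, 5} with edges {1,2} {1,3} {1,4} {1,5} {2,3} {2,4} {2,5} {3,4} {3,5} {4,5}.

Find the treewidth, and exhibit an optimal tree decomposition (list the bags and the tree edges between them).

A single bag containing all 5 vertices is trivially a valid decomposition of width 4. For the lower bound, the 5 vertices {1, 2, 3, 4, 5} are pairwise adjacent, and any tree decomposition puts a clique entirely inside one bag — forcing width ≥ 4. Therefore the treewidth is 4.

Treewidth 4.
One optimal decomposition is:
Bags: B1 = {1, 2, 3, 4, 5}
Tree: (single bag)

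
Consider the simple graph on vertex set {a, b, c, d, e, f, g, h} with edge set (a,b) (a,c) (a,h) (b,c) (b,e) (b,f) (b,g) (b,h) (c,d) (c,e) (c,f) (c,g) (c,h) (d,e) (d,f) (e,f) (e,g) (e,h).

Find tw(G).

3

A width-3 tree decomposition is:
Bags: B1 = {a, b, c, h}  B2 = {b, c, e, h}  B3 = {b, c, e, f}  B4 = {c, d, e, f}  B5 = {b, c, e, g}
Tree: B1–B2, B2–B3, B3–B4, B2–B5
The largest bag has 4 vertices, giving width 3; this decomposition certifies tw(G) ≤ 3. For the lower bound, the 4 vertices {c, d, e, f} are pairwise adjacent, and any tree decomposition puts a clique entirely inside one bag — forcing width ≥ 3. The upper and lower bounds meet at 3, so that is the treewidth.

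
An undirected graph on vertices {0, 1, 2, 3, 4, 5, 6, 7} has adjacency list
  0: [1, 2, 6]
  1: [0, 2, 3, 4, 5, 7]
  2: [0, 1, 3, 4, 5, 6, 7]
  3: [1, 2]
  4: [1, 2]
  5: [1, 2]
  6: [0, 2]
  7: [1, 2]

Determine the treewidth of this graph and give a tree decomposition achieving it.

The largest bag has 3 vertices, giving width 2; this decomposition certifies tw(G) ≤ 2. On the other hand G contains the 3-clique {0, 1, 2}. A clique must lie in a single bag of any decomposition, so no decomposition can have width below 2. Hence tw(G) = 2 exactly.

Treewidth 2.
One optimal decomposition is:
Bags: B1 = {1, 2, 3}  B2 = {1, 2, 5}  B3 = {1, 2, 4}  B4 = {1, 2, 7}  B5 = {0, 1, 2}  B6 = {0, 2, 6}
Tree: B1–B2, B2–B3, B2–B4, B4–B5, B5–B6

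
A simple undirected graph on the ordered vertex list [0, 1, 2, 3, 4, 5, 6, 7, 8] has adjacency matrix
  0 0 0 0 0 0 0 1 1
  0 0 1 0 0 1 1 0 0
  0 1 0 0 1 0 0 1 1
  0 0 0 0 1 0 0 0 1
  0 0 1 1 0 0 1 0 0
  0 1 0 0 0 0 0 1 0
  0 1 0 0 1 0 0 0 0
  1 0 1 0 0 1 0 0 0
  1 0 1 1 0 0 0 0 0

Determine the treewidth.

3

A width-3 tree decomposition is:
Bags: B1 = {0, 5, 7, 8}  B2 = {2, 5, 7, 8}  B3 = {1, 2, 5, 8}  B4 = {1, 2, 3, 8}  B5 = {1, 2, 3, 4}  B6 = {1, 3, 4, 6}
Tree: B1–B2, B2–B3, B3–B4, B4–B5, B5–B6
Every bag has size at most 4, so the width is 4 − 1 = 3 and tw(G) ≤ 3. For the lower bound: the 4 vertex sets {0,5,7}, {8}, {2}, {1,3,4,6} are disjoint, each induces a connected subgraph, and every pair is joined by at least one edge of G. Contracting each set to a single vertex therefore yields K_{4} as a minor, and since treewidth is minor-monotone, tw(G) ≥ tw(K_{4}) = 3. Hence tw(G) = 3 exactly.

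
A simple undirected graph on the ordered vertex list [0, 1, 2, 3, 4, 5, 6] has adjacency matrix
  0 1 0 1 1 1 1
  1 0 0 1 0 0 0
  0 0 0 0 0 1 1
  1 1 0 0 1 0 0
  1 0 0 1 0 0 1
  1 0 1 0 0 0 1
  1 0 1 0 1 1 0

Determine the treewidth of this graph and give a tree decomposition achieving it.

Every bag has size at most 3, so the width is 3 − 1 = 2 and tw(G) ≤ 2. On the other hand G contains the 3-clique {0, 1, 3}. A clique must lie in a single bag of any decomposition, so no decomposition can have width below 2. The upper and lower bounds meet at 2, so that is the treewidth.

Treewidth 2.
One optimal decomposition is:
Bags: B1 = {0, 4, 6}  B2 = {0, 3, 4}  B3 = {0, 5, 6}  B4 = {0, 1, 3}  B5 = {2, 5, 6}
Tree: B1–B2, B1–B3, B2–B4, B3–B5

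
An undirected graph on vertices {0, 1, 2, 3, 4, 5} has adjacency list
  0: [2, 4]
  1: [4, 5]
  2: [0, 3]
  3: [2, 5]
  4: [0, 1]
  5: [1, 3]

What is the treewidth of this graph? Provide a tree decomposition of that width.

Each bag holds 3 vertices, so the decomposition has width 2, which upper-bounds the treewidth. For the lower bound, G contains the cycle 4–0–2–3–5–1–4, so G is not a forest; only forests have treewidth ≤ 1, hence tw(G) ≥ 2. Hence tw(G) = 2 exactly.

Treewidth 2.
One optimal decomposition is:
Bags: B1 = {0, 2, 4}  B2 = {2, 3, 4}  B3 = {3, 4, 5}  B4 = {1, 4, 5}
Tree: B1–B2, B2–B3, B3–B4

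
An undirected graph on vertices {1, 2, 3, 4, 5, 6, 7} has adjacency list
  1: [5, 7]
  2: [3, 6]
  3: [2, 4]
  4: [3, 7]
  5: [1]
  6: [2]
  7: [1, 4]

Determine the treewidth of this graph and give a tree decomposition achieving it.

Treewidth 1.
One optimal decomposition is:
Bags: B1 = {1, 5}  B2 = {1, 7}  B3 = {4, 7}  B4 = {3, 4}  B5 = {2, 3}  B6 = {2, 6}
Tree: B1–B2, B2–B3, B3–B4, B4–B5, B5–B6

Each bag holds 2 vertices, so the decomposition has width 1, which upper-bounds the treewidth. G has an edge, so its treewidth is at least 1. The upper and lower bounds meet at 1, so that is the treewidth.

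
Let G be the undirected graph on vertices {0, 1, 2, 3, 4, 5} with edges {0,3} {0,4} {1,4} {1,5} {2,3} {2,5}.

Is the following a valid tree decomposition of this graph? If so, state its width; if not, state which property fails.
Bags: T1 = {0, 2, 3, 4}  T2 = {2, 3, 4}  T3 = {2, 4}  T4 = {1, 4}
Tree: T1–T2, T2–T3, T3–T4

No — vertex 5 appears in no bag.

A tree decomposition must satisfy three properties: every vertex lies in some bag; for every edge, both endpoints lie together in some bag; and for every vertex, the bags containing it form a connected subtree. Here vertex 5 appears in no bag, so the decomposition is invalid.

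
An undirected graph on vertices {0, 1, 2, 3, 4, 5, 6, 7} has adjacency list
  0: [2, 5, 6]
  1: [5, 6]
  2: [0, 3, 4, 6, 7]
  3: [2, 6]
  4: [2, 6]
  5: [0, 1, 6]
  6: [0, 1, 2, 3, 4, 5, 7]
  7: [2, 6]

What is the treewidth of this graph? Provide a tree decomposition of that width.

Each bag holds 3 vertices, so the decomposition has width 2, which upper-bounds the treewidth. On the other hand G contains the 3-clique {1, 5, 6}. A clique must lie in a single bag of any decomposition, so no decomposition can have width below 2. Hence tw(G) = 2 exactly.

Treewidth 2.
One optimal decomposition is:
Bags: B1 = {0, 2, 6}  B2 = {0, 5, 6}  B3 = {1, 5, 6}  B4 = {2, 3, 6}  B5 = {2, 4, 6}  B6 = {2, 6, 7}
Tree: B1–B2, B2–B3, B1–B4, B4–B5, B4–B6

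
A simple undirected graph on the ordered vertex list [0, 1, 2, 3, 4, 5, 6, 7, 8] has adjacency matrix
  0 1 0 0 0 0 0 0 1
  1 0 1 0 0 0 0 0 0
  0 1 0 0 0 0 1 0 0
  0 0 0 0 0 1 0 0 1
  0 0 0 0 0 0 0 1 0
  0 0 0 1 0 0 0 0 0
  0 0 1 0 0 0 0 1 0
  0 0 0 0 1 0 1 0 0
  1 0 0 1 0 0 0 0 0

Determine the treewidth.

1

A width-1 tree decomposition is:
Bags: B1 = {4, 7}  B2 = {6, 7}  B3 = {2, 6}  B4 = {1, 2}  B5 = {0, 1}  B6 = {0, 8}  B7 = {3, 8}  B8 = {3, 5}
Tree: B1–B2, B2–B3, B3–B4, B4–B5, B5–B6, B6–B7, B7–B8
The largest bag has 2 vertices, giving width 1; this decomposition certifies tw(G) ≤ 1. Any graph with an edge has treewidth ≥ 1, and G has the edge 4–7. Hence tw(G) = 1 exactly.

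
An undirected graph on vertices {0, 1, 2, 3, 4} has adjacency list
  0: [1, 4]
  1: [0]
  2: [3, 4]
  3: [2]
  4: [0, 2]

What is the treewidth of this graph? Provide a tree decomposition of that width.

Treewidth 1.
One optimal decomposition is:
Bags: B1 = {2, 3}  B2 = {2, 4}  B3 = {0, 4}  B4 = {0, 1}
Tree: B1–B2, B2–B3, B3–B4

The largest bag has 2 vertices, giving width 1; this decomposition certifies tw(G) ≤ 1. Since G has at least one edge (e.g. 3–2), it is not an edgeless graph, so tw(G) ≥ 1. Combining the bounds, tw(G) = 1.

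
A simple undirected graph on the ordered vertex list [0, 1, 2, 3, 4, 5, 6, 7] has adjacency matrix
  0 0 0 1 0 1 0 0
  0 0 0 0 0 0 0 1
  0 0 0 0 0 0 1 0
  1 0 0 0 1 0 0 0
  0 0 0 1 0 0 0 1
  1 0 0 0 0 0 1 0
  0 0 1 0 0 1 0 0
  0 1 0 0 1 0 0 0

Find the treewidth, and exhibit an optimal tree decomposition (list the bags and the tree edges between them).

Each bag holds 2 vertices, so the decomposition has width 1, which upper-bounds the treewidth. Since G has at least one edge (e.g. 1–7), it is not an edgeless graph, so tw(G) ≥ 1. Combining the bounds, tw(G) = 1.

Treewidth 1.
One optimal decomposition is:
Bags: B1 = {1, 7}  B2 = {4, 7}  B3 = {3, 4}  B4 = {0, 3}  B5 = {0, 5}  B6 = {5, 6}  B7 = {2, 6}
Tree: B1–B2, B2–B3, B3–B4, B4–B5, B5–B6, B6–B7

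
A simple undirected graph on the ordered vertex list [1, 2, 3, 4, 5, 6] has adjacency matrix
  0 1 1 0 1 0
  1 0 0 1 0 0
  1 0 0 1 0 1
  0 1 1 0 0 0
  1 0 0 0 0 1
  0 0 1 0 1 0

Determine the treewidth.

A width-2 tree decomposition is:
Bags: B1 = {3, 5, 6}  B2 = {1, 3, 5}  B3 = {1, 3, 4}  B4 = {1, 2, 4}
Tree: B1–B2, B2–B3, B3–B4
Every bag has size at most 3, so the width is 3 − 1 = 2 and tw(G) ≤ 2. For the lower bound, G contains the cycle 6–5–1–3–6, so G is not a forest; only forests have treewidth ≤ 1, hence tw(G) ≥ 2. Combining the bounds, tw(G) = 2.

2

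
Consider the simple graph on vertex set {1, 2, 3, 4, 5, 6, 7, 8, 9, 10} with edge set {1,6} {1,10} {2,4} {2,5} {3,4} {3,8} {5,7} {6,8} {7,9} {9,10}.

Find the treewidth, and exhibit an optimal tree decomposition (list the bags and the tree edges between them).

Every bag has size at most 3, so the width is 3 − 1 = 2 and tw(G) ≤ 2. The edges 4–2–5–7–9–10–1–6–8–3–4 form a cycle, so G is not a tree and its treewidth is at least 2. Therefore the treewidth is 2.

Treewidth 2.
One optimal decomposition is:
Bags: B1 = {2, 4, 5}  B2 = {4, 5, 7}  B3 = {4, 7, 9}  B4 = {4, 9, 10}  B5 = {1, 4, 10}  B6 = {1, 4, 6}  B7 = {4, 6, 8}  B8 = {3, 4, 8}
Tree: B1–B2, B2–B3, B3–B4, B4–B5, B5–B6, B6–B7, B7–B8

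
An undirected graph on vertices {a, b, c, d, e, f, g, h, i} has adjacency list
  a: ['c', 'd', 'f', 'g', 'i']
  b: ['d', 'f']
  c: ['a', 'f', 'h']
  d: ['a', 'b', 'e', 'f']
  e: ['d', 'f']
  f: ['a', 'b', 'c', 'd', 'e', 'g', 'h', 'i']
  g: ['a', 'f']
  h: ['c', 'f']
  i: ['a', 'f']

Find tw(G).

2

A width-2 tree decomposition is:
Bags: B1 = {a, f, g}  B2 = {a, d, f}  B3 = {a, f, i}  B4 = {d, e, f}  B5 = {a, c, f}  B6 = {c, f, h}  B7 = {b, d, f}
Tree: B1–B2, B1–B3, B2–B4, B2–B5, B5–B6, B2–B7
Every bag has size at most 3, so the width is 3 − 1 = 2 and tw(G) ≤ 2. Conversely, {d, e, f} is a clique of size 3, and the vertices of any clique must share a bag in every tree decomposition; so some bag has ≥ 3 vertices and tw(G) ≥ 2. Hence tw(G) = 2 exactly.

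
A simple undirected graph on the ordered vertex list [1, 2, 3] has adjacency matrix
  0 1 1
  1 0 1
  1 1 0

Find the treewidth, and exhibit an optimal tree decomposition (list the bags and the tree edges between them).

Treewidth 2.
Bags: B1 = {1, 2, 3}
Tree: (single bag)

With just one bag of size 3, the width is 3 − 1 = 2, so tw(G) ≤ 2. For the lower bound, the 3 vertices {1, 2, 3} are pairwise adjacent, and any tree decomposition puts a clique entirely inside one bag — forcing width ≥ 2. Combining the bounds, tw(G) = 2.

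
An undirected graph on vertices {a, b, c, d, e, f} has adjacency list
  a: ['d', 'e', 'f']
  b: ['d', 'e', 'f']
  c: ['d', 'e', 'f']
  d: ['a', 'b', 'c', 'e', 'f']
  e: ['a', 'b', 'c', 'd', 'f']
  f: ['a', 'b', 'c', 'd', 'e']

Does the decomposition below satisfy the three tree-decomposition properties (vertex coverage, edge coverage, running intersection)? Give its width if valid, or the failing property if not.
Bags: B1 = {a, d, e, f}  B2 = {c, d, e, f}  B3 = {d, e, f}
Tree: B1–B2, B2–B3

No — vertex b appears in no bag.

A tree decomposition must satisfy three properties: every vertex lies in some bag; for every edge, both endpoints lie together in some bag; and for every vertex, the bags containing it form a connected subtree. Here vertex b appears in no bag, so the decomposition is invalid.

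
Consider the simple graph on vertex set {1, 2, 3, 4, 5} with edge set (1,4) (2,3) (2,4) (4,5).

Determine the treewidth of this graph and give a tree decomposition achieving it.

Every bag has size at most 2, so the width is 2 − 1 = 1 and tw(G) ≤ 1. Since G has at least one edge (e.g. 3–2), it is not an edgeless graph, so tw(G) ≥ 1. Therefore the treewidth is 1.

Treewidth 1.
One optimal decomposition is:
Bags: B1 = {2, 3}  B2 = {2, 4}  B3 = {1, 4}  B4 = {4, 5}
Tree: B1–B2, B2–B3, B3–B4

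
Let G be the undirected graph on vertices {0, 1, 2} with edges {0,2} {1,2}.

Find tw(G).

1

A width-1 tree decomposition is:
Bags: B1 = {1, 2}  B2 = {0, 2}
Tree: B1–B2
The largest bag has 2 vertices, giving width 1; this decomposition certifies tw(G) ≤ 1. Since G has at least one edge (e.g. 2–1), it is not an edgeless graph, so tw(G) ≥ 1. Combining the bounds, tw(G) = 1.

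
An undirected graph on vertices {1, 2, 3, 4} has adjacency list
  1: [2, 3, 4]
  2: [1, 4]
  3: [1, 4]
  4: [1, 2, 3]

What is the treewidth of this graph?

2

A width-2 tree decomposition is:
Bags: B1 = {1, 2, 4}  B2 = {1, 3, 4}
Tree: B1–B2
Every bag has size at most 3, so the width is 3 − 1 = 2 and tw(G) ≤ 2. Conversely, {1, 2, 4} is a clique of size 3, and the vertices of any clique must share a bag in every tree decomposition; so some bag has ≥ 3 vertices and tw(G) ≥ 2. Hence tw(G) = 2 exactly.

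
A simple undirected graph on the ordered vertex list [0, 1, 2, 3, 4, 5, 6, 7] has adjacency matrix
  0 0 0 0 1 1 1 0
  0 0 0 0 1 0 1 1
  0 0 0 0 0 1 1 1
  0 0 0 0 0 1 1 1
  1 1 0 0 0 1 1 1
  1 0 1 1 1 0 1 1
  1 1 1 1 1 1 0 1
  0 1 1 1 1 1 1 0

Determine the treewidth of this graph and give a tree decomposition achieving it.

Treewidth 3.
Bags: B1 = {2, 5, 6, 7}  B2 = {4, 5, 6, 7}  B3 = {3, 5, 6, 7}  B4 = {0, 4, 5, 6}  B5 = {1, 4, 6, 7}
Tree: B1–B2, B2–B3, B2–B4, B2–B5

Each bag holds 4 vertices, so the decomposition has width 3, which upper-bounds the treewidth. On the other hand G contains the 4-clique {1, 4, 6, 7}. A clique must lie in a single bag of any decomposition, so no decomposition can have width below 3. Combining the bounds, tw(G) = 3.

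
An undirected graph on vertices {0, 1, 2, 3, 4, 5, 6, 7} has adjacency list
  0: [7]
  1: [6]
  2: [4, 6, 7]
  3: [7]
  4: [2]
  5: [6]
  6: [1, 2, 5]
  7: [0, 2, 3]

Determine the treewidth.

1

A width-1 tree decomposition is:
Bags: B1 = {2, 7}  B2 = {2, 4}  B3 = {2, 6}  B4 = {3, 7}  B5 = {0, 7}  B6 = {1, 6}  B7 = {5, 6}
Tree: B1–B2, B1–B3, B1–B4, B4–B5, B3–B6, B3–B7
Every bag has size at most 2, so the width is 2 − 1 = 1 and tw(G) ≤ 1. G has an edge, so its treewidth is at least 1. Therefore the treewidth is 1.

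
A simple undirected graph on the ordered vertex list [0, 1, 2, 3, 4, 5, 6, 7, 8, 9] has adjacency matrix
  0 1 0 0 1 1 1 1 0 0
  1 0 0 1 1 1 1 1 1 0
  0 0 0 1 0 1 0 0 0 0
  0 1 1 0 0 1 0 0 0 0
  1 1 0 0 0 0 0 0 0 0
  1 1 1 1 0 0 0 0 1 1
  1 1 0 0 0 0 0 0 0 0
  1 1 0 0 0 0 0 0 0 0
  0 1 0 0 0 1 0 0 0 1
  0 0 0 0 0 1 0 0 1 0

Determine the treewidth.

2

A width-2 tree decomposition is:
Bags: B1 = {1, 5, 8}  B2 = {0, 1, 5}  B3 = {0, 1, 7}  B4 = {0, 1, 4}  B5 = {1, 3, 5}  B6 = {0, 1, 6}  B7 = {5, 8, 9}  B8 = {2, 3, 5}
Tree: B1–B2, B2–B3, B3–B4, B2–B5, B3–B6, B1–B7, B5–B8
The largest bag has 3 vertices, giving width 2; this decomposition certifies tw(G) ≤ 2. For the lower bound, the 3 vertices {0, 1, 4} are pairwise adjacent, and any tree decomposition puts a clique entirely inside one bag — forcing width ≥ 2. Hence tw(G) = 2 exactly.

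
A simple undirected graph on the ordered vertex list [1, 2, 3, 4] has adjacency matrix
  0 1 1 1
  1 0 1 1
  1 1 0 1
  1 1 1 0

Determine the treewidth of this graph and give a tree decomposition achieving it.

With just one bag of size 4, the width is 4 − 1 = 3, so tw(G) ≤ 3. On the other hand G contains the 4-clique {1, 2, 3, 4}. A clique must lie in a single bag of any decomposition, so no decomposition can have width below 3. The upper and lower bounds meet at 3, so that is the treewidth.

Treewidth 3.
Bags: B1 = {1, 2, 3, 4}
Tree: (single bag)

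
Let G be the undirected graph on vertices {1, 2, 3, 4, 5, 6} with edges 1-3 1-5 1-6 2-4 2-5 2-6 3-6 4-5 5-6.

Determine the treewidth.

A width-2 tree decomposition is:
Bags: B1 = {1, 5, 6}  B2 = {2, 5, 6}  B3 = {2, 4, 5}  B4 = {1, 3, 6}
Tree: B1–B2, B2–B3, B1–B4
Each bag holds 3 vertices, so the decomposition has width 2, which upper-bounds the treewidth. Conversely, {1, 3, 6} is a clique of size 3, and the vertices of any clique must share a bag in every tree decomposition; so some bag has ≥ 3 vertices and tw(G) ≥ 2. Combining the bounds, tw(G) = 2.

2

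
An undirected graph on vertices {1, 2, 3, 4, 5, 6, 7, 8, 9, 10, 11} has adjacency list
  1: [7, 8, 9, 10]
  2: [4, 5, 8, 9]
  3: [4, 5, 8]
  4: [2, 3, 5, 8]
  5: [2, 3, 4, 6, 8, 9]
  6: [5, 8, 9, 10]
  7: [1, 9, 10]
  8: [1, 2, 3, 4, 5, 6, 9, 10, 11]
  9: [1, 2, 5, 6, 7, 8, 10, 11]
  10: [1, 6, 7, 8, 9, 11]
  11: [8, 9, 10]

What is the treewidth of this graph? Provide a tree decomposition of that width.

Every bag has size at most 4, so the width is 4 − 1 = 3 and tw(G) ≤ 3. Conversely, {2, 5, 8, 9} is a clique of size 4, and the vertices of any clique must share a bag in every tree decomposition; so some bag has ≥ 4 vertices and tw(G) ≥ 3. Therefore the treewidth is 3.

Treewidth 3.
One such decomposition:
Bags: B1 = {1, 7, 9, 10}  B2 = {1, 8, 9, 10}  B3 = {6, 8, 9, 10}  B4 = {5, 6, 8, 9}  B5 = {2, 5, 8, 9}  B6 = {2, 4, 5, 8}  B7 = {3, 4, 5, 8}  B8 = {8, 9, 10, 11}
Tree: B1–B2, B2–B3, B3–B4, B4–B5, B5–B6, B6–B7, B2–B8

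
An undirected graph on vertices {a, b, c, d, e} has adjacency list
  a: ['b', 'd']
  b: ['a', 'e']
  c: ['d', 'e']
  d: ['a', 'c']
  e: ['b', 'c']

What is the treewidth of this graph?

A width-2 tree decomposition is:
Bags: B1 = {b, c, e}  B2 = {b, c, d}  B3 = {a, b, d}
Tree: B1–B2, B2–B3
Every bag has size at most 3, so the width is 3 − 1 = 2 and tw(G) ≤ 2. The edges b–e–c–d–a–b form a cycle, so G is not a tree and its treewidth is at least 2. Therefore the treewidth is 2.

2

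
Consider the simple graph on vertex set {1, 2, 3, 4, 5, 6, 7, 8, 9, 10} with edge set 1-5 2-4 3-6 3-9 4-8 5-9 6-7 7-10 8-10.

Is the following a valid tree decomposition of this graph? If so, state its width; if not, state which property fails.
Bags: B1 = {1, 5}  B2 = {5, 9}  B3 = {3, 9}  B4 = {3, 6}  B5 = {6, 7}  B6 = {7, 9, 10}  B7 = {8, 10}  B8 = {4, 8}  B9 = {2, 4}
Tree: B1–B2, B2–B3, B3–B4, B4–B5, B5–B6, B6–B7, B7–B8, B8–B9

A tree decomposition must satisfy three properties: every vertex lies in some bag; for every edge, both endpoints lie together in some bag; and for every vertex, the bags containing it form a connected subtree. Here bags containing vertex 9 are not connected in the tree, so the decomposition is invalid.

No — bags containing vertex 9 are not connected in the tree.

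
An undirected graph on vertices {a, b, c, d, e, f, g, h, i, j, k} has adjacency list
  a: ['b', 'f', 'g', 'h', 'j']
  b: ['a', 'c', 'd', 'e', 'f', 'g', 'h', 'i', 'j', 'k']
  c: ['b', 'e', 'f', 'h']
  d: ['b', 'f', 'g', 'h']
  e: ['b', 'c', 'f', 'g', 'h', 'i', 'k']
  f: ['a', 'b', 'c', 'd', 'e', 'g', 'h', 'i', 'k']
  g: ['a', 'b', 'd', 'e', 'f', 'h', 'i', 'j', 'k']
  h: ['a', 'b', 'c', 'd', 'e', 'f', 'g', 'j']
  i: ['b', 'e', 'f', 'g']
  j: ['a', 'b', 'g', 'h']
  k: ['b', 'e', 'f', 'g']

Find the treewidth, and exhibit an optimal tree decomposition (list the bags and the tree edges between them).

Treewidth 4.
One such decomposition:
Bags: B1 = {b, e, f, g, h}  B2 = {b, e, f, g, i}  B3 = {b, d, f, g, h}  B4 = {a, b, f, g, h}  B5 = {b, c, e, f, h}  B6 = {a, b, g, h, j}  B7 = {b, e, f, g, k}
Tree: B1–B2, B1–B3, B1–B4, B1–B5, B4–B6, B1–B7

Every bag has size at most 5, so the width is 5 − 1 = 4 and tw(G) ≤ 4. On the other hand G contains the 5-clique {a, b, g, h, j}. A clique must lie in a single bag of any decomposition, so no decomposition can have width below 4. Therefore the treewidth is 4.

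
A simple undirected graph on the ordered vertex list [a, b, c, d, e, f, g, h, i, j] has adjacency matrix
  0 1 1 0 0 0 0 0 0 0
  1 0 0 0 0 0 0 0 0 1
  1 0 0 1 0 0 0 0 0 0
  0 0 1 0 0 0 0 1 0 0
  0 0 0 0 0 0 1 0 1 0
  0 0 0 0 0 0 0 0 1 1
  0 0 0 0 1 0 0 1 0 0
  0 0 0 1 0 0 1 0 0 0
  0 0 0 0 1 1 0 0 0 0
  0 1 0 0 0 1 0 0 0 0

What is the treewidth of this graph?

2

A width-2 tree decomposition is:
Bags: B1 = {c, d, h}  B2 = {c, g, h}  B3 = {c, e, g}  B4 = {c, e, i}  B5 = {c, f, i}  B6 = {c, f, j}  B7 = {b, c, j}  B8 = {a, b, c}
Tree: B1–B2, B2–B3, B3–B4, B4–B5, B5–B6, B6–B7, B7–B8
Each bag holds 3 vertices, so the decomposition has width 2, which upper-bounds the treewidth. Since c–d–h–g–e–i–f–j–b–a–c is a cycle in G, G is not acyclic. Forests are exactly the graphs of treewidth ≤ 1, so tw(G) ≥ 2. Combining the bounds, tw(G) = 2.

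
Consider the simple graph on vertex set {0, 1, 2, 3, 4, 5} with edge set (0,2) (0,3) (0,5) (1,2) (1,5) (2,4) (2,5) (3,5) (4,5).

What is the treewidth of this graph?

A width-2 tree decomposition is:
Bags: B1 = {0, 2, 5}  B2 = {1, 2, 5}  B3 = {2, 4, 5}  B4 = {0, 3, 5}
Tree: B1–B2, B1–B3, B1–B4
Every bag has size at most 3, so the width is 3 − 1 = 2 and tw(G) ≤ 2. For the lower bound, the 3 vertices {0, 2, 5} are pairwise adjacent, and any tree decomposition puts a clique entirely inside one bag — forcing width ≥ 2. Combining the bounds, tw(G) = 2.

2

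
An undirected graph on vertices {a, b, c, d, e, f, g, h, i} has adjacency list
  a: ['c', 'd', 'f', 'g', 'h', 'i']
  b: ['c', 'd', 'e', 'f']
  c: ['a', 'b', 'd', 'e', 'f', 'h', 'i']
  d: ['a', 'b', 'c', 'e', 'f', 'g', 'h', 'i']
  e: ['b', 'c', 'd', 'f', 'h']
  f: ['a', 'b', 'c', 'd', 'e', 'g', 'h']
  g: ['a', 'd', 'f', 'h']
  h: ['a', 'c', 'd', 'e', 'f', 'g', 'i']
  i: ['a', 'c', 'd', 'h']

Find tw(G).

A width-4 tree decomposition is:
Bags: B1 = {a, d, f, g, h}  B2 = {a, c, d, f, h}  B3 = {c, d, e, f, h}  B4 = {a, c, d, h, i}  B5 = {b, c, d, e, f}
Tree: B1–B2, B2–B3, B2–B4, B3–B5
Every bag has size at most 5, so the width is 5 − 1 = 4 and tw(G) ≤ 4. Conversely, {a, d, f, g, h} is a clique of size 5, and the vertices of any clique must share a bag in every tree decomposition; so some bag has ≥ 5 vertices and tw(G) ≥ 4. Hence tw(G) = 4 exactly.

4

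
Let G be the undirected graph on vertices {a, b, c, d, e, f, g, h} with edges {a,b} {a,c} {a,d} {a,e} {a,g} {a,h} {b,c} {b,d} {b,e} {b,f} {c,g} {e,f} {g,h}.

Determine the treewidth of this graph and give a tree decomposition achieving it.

Treewidth 2.
Bags: B1 = {a, b, c}  B2 = {a, c, g}  B3 = {a, b, d}  B4 = {a, b, e}  B5 = {b, e, f}  B6 = {a, g, h}
Tree: B1–B2, B1–B3, B1–B4, B4–B5, B2–B6

Each bag holds 3 vertices, so the decomposition has width 2, which upper-bounds the treewidth. Conversely, {a, g, h} is a clique of size 3, and the vertices of any clique must share a bag in every tree decomposition; so some bag has ≥ 3 vertices and tw(G) ≥ 2. The upper and lower bounds meet at 2, so that is the treewidth.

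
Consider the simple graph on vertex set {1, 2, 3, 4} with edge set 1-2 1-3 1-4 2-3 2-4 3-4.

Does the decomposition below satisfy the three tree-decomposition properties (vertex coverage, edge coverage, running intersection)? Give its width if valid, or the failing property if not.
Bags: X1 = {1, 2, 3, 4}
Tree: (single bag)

Yes; width 3.

Checking the three conditions: (i) the bags cover all of {1, 2, 3, 4}; (ii) for each edge, some bag contains both endpoints; (iii) the bags containing any fixed vertex form a subtree. All hold, so the decomposition is valid with width 4 − 1 = 3.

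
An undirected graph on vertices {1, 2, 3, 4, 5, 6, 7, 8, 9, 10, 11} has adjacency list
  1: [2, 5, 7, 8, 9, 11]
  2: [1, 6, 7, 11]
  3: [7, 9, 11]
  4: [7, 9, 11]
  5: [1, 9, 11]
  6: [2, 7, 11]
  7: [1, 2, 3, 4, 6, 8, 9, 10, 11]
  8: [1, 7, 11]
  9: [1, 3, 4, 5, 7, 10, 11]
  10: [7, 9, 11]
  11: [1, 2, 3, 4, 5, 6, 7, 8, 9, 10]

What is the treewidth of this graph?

3

A width-3 tree decomposition is:
Bags: B1 = {1, 7, 9, 11}  B2 = {1, 2, 7, 11}  B3 = {3, 7, 9, 11}  B4 = {4, 7, 9, 11}  B5 = {7, 9, 10, 11}  B6 = {1, 7, 8, 11}  B7 = {1, 5, 9, 11}  B8 = {2, 6, 7, 11}
Tree: B1–B2, B1–B3, B1–B4, B1–B5, B1–B6, B1–B7, B2–B8
The largest bag has 4 vertices, giving width 3; this decomposition certifies tw(G) ≤ 3. For the lower bound, the 4 vertices {1, 5, 9, 11} are pairwise adjacent, and any tree decomposition puts a clique entirely inside one bag — forcing width ≥ 3. Combining the bounds, tw(G) = 3.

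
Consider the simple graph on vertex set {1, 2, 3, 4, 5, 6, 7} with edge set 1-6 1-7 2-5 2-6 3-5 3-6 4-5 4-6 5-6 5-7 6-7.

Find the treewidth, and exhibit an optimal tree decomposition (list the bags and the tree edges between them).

Treewidth 2.
Bags: B1 = {1, 6, 7}  B2 = {5, 6, 7}  B3 = {4, 5, 6}  B4 = {2, 5, 6}  B5 = {3, 5, 6}
Tree: B1–B2, B2–B3, B3–B4, B4–B5

The largest bag has 3 vertices, giving width 2; this decomposition certifies tw(G) ≤ 2. Conversely, {1, 6, 7} is a clique of size 3, and the vertices of any clique must share a bag in every tree decomposition; so some bag has ≥ 3 vertices and tw(G) ≥ 2. Hence tw(G) = 2 exactly.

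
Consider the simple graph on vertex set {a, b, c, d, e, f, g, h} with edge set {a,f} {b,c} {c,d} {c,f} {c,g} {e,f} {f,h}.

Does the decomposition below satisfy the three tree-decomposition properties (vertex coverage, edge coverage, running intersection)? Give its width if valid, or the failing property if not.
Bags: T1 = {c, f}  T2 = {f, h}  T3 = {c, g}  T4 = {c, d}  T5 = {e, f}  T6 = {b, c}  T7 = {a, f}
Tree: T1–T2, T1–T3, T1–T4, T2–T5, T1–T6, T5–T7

Yes; width 1.

Every vertex of G appears in some bag (union = {a, b, c, d, e, f, g, h}); every edge is covered by a bag; and for each vertex v the set of bags containing v is connected in the bag tree. The decomposition is therefore valid. The largest bag has 2 vertices, so the width is 1.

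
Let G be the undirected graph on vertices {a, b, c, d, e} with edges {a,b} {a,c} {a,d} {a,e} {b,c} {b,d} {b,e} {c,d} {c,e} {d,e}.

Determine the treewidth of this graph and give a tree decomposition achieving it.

With just one bag of size 5, the width is 5 − 1 = 4, so tw(G) ≤ 4. For the lower bound, the 5 vertices {a, b, c, d, e} are pairwise adjacent, and any tree decomposition puts a clique entirely inside one bag — forcing width ≥ 4. Combining the bounds, tw(G) = 4.

Treewidth 4.
One such decomposition:
Bags: B1 = {a, b, c, d, e}
Tree: (single bag)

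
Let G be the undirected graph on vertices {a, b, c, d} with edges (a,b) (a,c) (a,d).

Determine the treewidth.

A width-1 tree decomposition is:
Bags: B1 = {a, d}  B2 = {a, c}  B3 = {a, b}
Tree: B1–B2, B1–B3
Each bag holds 2 vertices, so the decomposition has width 1, which upper-bounds the treewidth. Any graph with an edge has treewidth ≥ 1, and G has the edge a–d. The upper and lower bounds meet at 1, so that is the treewidth.

1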